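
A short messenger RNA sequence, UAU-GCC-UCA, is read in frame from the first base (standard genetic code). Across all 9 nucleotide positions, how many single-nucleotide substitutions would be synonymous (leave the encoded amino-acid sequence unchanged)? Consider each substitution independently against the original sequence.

7

Codon 1 (UAU, Tyr): 1 synonymous substitution.
Codon 2 (GCC, Ala): 3 synonymous substitutions.
Codon 3 (UCA, Ser): 3 synonymous substitutions.
Total: 1 + 3 + 3 = 7.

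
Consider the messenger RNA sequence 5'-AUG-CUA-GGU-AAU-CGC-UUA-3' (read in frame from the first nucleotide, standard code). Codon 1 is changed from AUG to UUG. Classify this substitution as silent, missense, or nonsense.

Position 1 falls in codon 1: AUG → Met.
After the substitution the codon is UUG → Leu.
Met ≠ Leu, so this is a missense mutation.

missense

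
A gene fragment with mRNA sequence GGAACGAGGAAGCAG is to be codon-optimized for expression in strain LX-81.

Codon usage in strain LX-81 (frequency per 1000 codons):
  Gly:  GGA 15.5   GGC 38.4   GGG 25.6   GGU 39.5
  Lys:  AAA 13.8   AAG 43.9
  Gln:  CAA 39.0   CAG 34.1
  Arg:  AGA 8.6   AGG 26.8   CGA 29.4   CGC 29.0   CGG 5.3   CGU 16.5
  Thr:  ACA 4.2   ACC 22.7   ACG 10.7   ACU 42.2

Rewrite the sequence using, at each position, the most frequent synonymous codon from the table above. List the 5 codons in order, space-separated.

Codon 1 (Gly): best is GGU at 39.5.
Codon 2 (Thr): best is ACU at 42.2.
Codon 3 (Arg): best is CGA at 29.4.
Codon 4 (Lys): best is AAG at 43.9.
Codon 5 (Gln): best is CAA at 39.0.

GGU ACU CGA AAG CAA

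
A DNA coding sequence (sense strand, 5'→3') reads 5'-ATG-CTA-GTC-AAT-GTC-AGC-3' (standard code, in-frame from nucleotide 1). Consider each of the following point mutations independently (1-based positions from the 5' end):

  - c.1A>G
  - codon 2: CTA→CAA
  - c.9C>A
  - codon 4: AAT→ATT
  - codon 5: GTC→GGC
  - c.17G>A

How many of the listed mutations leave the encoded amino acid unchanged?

Codon 1: ATG (Met) → GTG (Val) — missense.
Codon 2: CTA (Leu) → CAA (Gln) — missense.
Codon 3: GTC (Val) → GTA (Val) — synonymous.
Codon 4: AAT (Asn) → ATT (Ile) — missense.
Codon 5: GTC (Val) → GGC (Gly) — missense.
Codon 6: AGC (Ser) → AAC (Asn) — missense.
Synonymous: 1 of 6.

1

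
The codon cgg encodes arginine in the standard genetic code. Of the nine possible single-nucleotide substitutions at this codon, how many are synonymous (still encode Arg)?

4

Position 1: AGG → 1 synonymous.
Position 2: none → 0 synonymous.
Position 3: CGT, CGC, CGA → 3 synonymous.
Total: 1 + 0 + 3 = 4.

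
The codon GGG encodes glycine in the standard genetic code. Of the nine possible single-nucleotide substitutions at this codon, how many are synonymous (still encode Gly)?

Position 1: none → 0 synonymous.
Position 2: none → 0 synonymous.
Position 3: GGU, GGC, GGA → 3 synonymous.
Total: 0 + 0 + 3 = 3.

3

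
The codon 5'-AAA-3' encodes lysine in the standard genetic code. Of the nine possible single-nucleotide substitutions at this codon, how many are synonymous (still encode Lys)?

Position 1: none → 0 synonymous.
Position 2: none → 0 synonymous.
Position 3: AAG → 1 synonymous.
Total: 0 + 0 + 1 = 1.

1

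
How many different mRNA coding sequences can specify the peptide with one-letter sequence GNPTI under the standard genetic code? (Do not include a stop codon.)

Gly: 4 codons.
Asn: 2 codons.
Pro: 4 codons.
Thr: 4 codons.
Ile: 3 codons.
4 × 2 × 4 × 4 × 3 = 384.

384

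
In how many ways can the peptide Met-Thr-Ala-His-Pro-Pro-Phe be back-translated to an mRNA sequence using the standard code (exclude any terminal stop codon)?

Met: 1 codon.
Thr: 4 codons.
Ala: 4 codons.
His: 2 codons.
Pro: 4 codons.
Pro: 4 codons.
Phe: 2 codons.
1 × 4 × 4 × 2 × 4 × 4 × 2 = 1024.

1024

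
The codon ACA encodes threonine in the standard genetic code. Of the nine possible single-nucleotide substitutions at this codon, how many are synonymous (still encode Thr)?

Position 1: none → 0 synonymous.
Position 2: none → 0 synonymous.
Position 3: ACU, ACC, ACG → 3 synonymous.
Total: 0 + 0 + 3 = 3.

3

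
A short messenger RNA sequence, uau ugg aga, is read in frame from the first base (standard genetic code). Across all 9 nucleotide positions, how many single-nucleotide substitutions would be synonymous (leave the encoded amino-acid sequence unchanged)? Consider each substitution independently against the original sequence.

3

Codon 1 (UAU, Tyr): 1 synonymous substitution.
Codon 2 (UGG, Trp): 0 synonymous substitutions.
Codon 3 (AGA, Arg): 2 synonymous substitutions.
Total: 1 + 0 + 2 = 3.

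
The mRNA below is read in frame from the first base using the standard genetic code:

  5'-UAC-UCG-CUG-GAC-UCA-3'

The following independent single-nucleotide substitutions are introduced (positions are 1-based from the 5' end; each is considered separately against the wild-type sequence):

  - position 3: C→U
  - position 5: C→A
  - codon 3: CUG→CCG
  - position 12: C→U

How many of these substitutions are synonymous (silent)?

2

Codon 1: UAC (Tyr) → UAU (Tyr) — synonymous.
Codon 2: UCG (Ser) → UAG (Stop) — nonsense.
Codon 3: CUG (Leu) → CCG (Pro) — missense.
Codon 4: GAC (Asp) → GAU (Asp) — synonymous.
Synonymous: 2 of 4.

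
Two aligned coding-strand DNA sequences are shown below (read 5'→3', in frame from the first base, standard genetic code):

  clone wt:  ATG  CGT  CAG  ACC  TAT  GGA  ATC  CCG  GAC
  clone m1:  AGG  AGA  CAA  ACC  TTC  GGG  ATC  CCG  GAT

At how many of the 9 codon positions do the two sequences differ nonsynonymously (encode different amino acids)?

Codon 1: ATG Met / AGG Arg — nonsynonymous.
Codon 2: CGT Arg / AGA Arg — synonymous.
Codon 3: CAG Gln / CAA Gln — synonymous.
Codon 4: ACC Thr / ACC Thr — identical.
Codon 5: TAT Tyr / TTC Phe — nonsynonymous.
Codon 6: GGA Gly / GGG Gly — synonymous.
Codon 7: ATC Ile / ATC Ile — identical.
Codon 8: CCG Pro / CCG Pro — identical.
Codon 9: GAC Asp / GAT Asp — synonymous.
Nonsynonymous differences: 2.

2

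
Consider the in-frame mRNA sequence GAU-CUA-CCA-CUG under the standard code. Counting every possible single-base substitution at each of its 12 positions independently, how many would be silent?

12

Codon 1 (GAU, Asp): 1 synonymous substitution.
Codon 2 (CUA, Leu): 4 synonymous substitutions.
Codon 3 (CCA, Pro): 3 synonymous substitutions.
Codon 4 (CUG, Leu): 4 synonymous substitutions.
Total: 1 + 4 + 3 + 4 = 12.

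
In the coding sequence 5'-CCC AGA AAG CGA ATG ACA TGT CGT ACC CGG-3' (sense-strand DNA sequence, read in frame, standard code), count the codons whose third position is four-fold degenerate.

6

Codon 1 CCC (Pro): third position 4-fold.
Codon 2 AGA (Arg): third position 2-fold.
Codon 3 AAG (Lys): third position 2-fold.
Codon 4 CGA (Arg): third position 4-fold.
Codon 5 ATG (Met): third position 1-fold.
Codon 6 ACA (Thr): third position 4-fold.
Codon 7 TGT (Cys): third position 2-fold.
Codon 8 CGT (Arg): third position 4-fold.
Codon 9 ACC (Thr): third position 4-fold.
Codon 10 CGG (Arg): third position 4-fold.
Four-fold degenerate third positions: 6.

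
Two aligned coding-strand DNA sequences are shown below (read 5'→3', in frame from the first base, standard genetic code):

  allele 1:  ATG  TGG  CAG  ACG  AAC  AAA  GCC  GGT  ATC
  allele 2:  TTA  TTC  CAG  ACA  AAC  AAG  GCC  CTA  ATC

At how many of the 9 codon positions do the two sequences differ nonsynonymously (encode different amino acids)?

3

Codon 1: ATG Met / TTA Leu — nonsynonymous.
Codon 2: TGG Trp / TTC Phe — nonsynonymous.
Codon 3: CAG Gln / CAG Gln — identical.
Codon 4: ACG Thr / ACA Thr — synonymous.
Codon 5: AAC Asn / AAC Asn — identical.
Codon 6: AAA Lys / AAG Lys — synonymous.
Codon 7: GCC Ala / GCC Ala — identical.
Codon 8: GGT Gly / CTA Leu — nonsynonymous.
Codon 9: ATC Ile / ATC Ile — identical.
Nonsynonymous differences: 3.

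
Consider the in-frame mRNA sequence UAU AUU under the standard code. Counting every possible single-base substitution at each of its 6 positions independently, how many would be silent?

3

Codon 1 (UAU, Tyr): 1 synonymous substitution.
Codon 2 (AUU, Ile): 2 synonymous substitutions.
Total: 1 + 2 = 3.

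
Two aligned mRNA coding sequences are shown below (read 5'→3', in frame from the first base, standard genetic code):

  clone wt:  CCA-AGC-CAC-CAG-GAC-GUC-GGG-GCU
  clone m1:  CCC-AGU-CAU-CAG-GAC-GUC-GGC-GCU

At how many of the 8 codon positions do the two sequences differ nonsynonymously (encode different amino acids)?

0

Codon 1: CCA Pro / CCC Pro — synonymous.
Codon 2: AGC Ser / AGU Ser — synonymous.
Codon 3: CAC His / CAU His — synonymous.
Codon 4: CAG Gln / CAG Gln — identical.
Codon 5: GAC Asp / GAC Asp — identical.
Codon 6: GUC Val / GUC Val — identical.
Codon 7: GGG Gly / GGC Gly — synonymous.
Codon 8: GCU Ala / GCU Ala — identical.
Nonsynonymous differences: 0.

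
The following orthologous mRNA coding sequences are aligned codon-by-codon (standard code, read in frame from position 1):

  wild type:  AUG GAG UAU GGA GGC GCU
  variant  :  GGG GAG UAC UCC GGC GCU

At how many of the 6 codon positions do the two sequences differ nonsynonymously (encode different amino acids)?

Codon 1: AUG Met / GGG Gly — nonsynonymous.
Codon 2: GAG Glu / GAG Glu — identical.
Codon 3: UAU Tyr / UAC Tyr — synonymous.
Codon 4: GGA Gly / UCC Ser — nonsynonymous.
Codon 5: GGC Gly / GGC Gly — identical.
Codon 6: GCU Ala / GCU Ala — identical.
Nonsynonymous differences: 2.

2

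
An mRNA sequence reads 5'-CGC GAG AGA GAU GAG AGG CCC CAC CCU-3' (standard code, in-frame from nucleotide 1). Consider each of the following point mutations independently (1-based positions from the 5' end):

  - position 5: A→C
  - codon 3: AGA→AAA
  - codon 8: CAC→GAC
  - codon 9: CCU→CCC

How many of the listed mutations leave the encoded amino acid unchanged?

1

Codon 2: GAG (Glu) → GCG (Ala) — missense.
Codon 3: AGA (Arg) → AAA (Lys) — missense.
Codon 8: CAC (His) → GAC (Asp) — missense.
Codon 9: CCU (Pro) → CCC (Pro) — synonymous.
Synonymous: 1 of 4.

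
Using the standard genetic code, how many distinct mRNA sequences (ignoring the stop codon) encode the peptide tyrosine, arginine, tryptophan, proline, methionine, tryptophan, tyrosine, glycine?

Tyr: 2 codons.
Arg: 6 codons.
Trp: 1 codon.
Pro: 4 codons.
Met: 1 codon.
Trp: 1 codon.
Tyr: 2 codons.
Gly: 4 codons.
2 × 6 × 1 × 4 × 1 × 1 × 2 × 4 = 384.

384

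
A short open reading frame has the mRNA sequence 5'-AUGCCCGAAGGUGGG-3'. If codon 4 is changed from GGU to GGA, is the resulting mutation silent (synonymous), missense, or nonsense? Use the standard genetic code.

silent

Position 12 falls in codon 4: GGU → Gly.
After the substitution the codon is GGA → Gly.
Both encode Gly, so the change is synonymous.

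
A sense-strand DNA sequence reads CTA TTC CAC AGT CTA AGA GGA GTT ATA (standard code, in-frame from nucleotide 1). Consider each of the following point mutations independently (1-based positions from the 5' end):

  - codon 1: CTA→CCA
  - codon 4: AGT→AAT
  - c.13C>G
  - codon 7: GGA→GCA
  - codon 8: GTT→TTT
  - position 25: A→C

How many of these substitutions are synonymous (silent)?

Codon 1: CTA (Leu) → CCA (Pro) — missense.
Codon 4: AGT (Ser) → AAT (Asn) — missense.
Codon 5: CTA (Leu) → GTA (Val) — missense.
Codon 7: GGA (Gly) → GCA (Ala) — missense.
Codon 8: GTT (Val) → TTT (Phe) — missense.
Codon 9: ATA (Ile) → CTA (Leu) — missense.
Synonymous: 0 of 6.

0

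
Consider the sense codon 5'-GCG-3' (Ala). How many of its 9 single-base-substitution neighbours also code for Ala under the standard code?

Position 1: none → 0 synonymous.
Position 2: none → 0 synonymous.
Position 3: GCU, GCC, GCA → 3 synonymous.
Total: 0 + 0 + 3 = 3.

3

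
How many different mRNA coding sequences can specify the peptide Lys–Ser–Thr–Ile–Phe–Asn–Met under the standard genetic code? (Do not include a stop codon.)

576

Lys: 2 codons.
Ser: 6 codons.
Thr: 4 codons.
Ile: 3 codons.
Phe: 2 codons.
Asn: 2 codons.
Met: 1 codon.
2 × 6 × 4 × 3 × 2 × 2 × 1 = 576.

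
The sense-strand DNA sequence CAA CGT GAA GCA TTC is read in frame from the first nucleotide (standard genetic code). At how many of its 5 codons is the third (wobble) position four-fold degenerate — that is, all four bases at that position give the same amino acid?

2

Codon 1 CAA (Gln): third position 2-fold.
Codon 2 CGT (Arg): third position 4-fold.
Codon 3 GAA (Glu): third position 2-fold.
Codon 4 GCA (Ala): third position 4-fold.
Codon 5 TTC (Phe): third position 2-fold.
Four-fold degenerate third positions: 2.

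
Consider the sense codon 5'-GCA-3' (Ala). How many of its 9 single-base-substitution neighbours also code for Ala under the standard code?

Position 1: none → 0 synonymous.
Position 2: none → 0 synonymous.
Position 3: GCT, GCC, GCG → 3 synonymous.
Total: 0 + 0 + 3 = 3.

3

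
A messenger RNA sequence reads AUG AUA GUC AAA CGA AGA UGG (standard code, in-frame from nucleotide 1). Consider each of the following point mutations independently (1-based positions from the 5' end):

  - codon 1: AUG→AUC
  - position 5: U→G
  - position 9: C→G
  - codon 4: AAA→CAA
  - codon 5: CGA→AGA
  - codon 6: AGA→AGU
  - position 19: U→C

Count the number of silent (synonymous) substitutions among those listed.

2

Codon 1: AUG (Met) → AUC (Ile) — missense.
Codon 2: AUA (Ile) → AGA (Arg) — missense.
Codon 3: GUC (Val) → GUG (Val) — synonymous.
Codon 4: AAA (Lys) → CAA (Gln) — missense.
Codon 5: CGA (Arg) → AGA (Arg) — synonymous.
Codon 6: AGA (Arg) → AGU (Ser) — missense.
Codon 7: UGG (Trp) → CGG (Arg) — missense.
Synonymous: 2 of 7.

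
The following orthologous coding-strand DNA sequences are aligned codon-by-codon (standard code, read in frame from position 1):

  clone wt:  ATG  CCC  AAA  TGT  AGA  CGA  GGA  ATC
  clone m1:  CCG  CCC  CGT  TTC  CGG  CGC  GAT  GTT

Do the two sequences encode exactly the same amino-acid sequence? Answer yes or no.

no

Codon 1: ATG Met / CCG Pro — nonsynonymous.
Codon 2: CCC Pro / CCC Pro — identical.
Codon 3: AAA Lys / CGT Arg — nonsynonymous.
Codon 4: TGT Cys / TTC Phe — nonsynonymous.
Codon 5: AGA Arg / CGG Arg — synonymous.
Codon 6: CGA Arg / CGC Arg — synonymous.
Codon 7: GGA Gly / GAT Asp — nonsynonymous.
Codon 8: ATC Ile / GTT Val — nonsynonymous.
Nonsynonymous differences: 5 → different protein.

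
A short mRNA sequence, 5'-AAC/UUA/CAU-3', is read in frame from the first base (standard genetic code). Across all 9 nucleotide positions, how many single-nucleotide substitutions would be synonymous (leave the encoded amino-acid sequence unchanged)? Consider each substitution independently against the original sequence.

Codon 1 (AAC, Asn): 1 synonymous substitution.
Codon 2 (UUA, Leu): 2 synonymous substitutions.
Codon 3 (CAU, His): 1 synonymous substitution.
Total: 1 + 2 + 1 = 4.

4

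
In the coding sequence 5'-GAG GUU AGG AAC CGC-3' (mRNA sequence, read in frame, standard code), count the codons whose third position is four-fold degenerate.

Codon 1 GAG (Glu): third position 2-fold.
Codon 2 GUU (Val): third position 4-fold.
Codon 3 AGG (Arg): third position 2-fold.
Codon 4 AAC (Asn): third position 2-fold.
Codon 5 CGC (Arg): third position 4-fold.
Four-fold degenerate third positions: 2.

2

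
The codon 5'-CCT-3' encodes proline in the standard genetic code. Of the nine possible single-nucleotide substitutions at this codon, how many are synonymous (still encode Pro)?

3

Position 1: none → 0 synonymous.
Position 2: none → 0 synonymous.
Position 3: CCC, CCA, CCG → 3 synonymous.
Total: 0 + 0 + 3 = 3.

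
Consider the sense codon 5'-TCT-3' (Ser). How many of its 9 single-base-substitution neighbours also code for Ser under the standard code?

3

Position 1: none → 0 synonymous.
Position 2: none → 0 synonymous.
Position 3: TCC, TCA, TCG → 3 synonymous.
Total: 0 + 0 + 3 = 3.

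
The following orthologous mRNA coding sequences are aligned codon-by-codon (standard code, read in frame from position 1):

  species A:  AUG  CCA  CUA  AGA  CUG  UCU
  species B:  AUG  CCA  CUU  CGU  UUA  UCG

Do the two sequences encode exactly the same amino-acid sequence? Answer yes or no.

Codon 1: AUG Met / AUG Met — identical.
Codon 2: CCA Pro / CCA Pro — identical.
Codon 3: CUA Leu / CUU Leu — synonymous.
Codon 4: AGA Arg / CGU Arg — synonymous.
Codon 5: CUG Leu / UUA Leu — synonymous.
Codon 6: UCU Ser / UCG Ser — synonymous.
Nonsynonymous differences: 0 → same protein.

yes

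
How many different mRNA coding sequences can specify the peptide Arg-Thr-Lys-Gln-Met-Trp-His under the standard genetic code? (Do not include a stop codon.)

Arg: 6 codons.
Thr: 4 codons.
Lys: 2 codons.
Gln: 2 codons.
Met: 1 codon.
Trp: 1 codon.
His: 2 codons.
6 × 4 × 2 × 2 × 1 × 1 × 2 = 192.

192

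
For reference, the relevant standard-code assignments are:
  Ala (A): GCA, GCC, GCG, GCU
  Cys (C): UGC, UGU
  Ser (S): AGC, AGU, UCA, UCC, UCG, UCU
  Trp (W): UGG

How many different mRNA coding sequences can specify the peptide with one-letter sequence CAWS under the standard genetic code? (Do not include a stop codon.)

Cys: 2 codons.
Ala: 4 codons.
Trp: 1 codon.
Ser: 6 codons.
2 × 4 × 1 × 6 = 48.

48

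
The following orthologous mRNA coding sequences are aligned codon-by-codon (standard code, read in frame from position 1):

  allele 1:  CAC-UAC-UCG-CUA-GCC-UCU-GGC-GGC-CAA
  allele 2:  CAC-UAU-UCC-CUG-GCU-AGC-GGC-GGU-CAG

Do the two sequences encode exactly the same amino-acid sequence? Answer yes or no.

Codon 1: CAC His / CAC His — identical.
Codon 2: UAC Tyr / UAU Tyr — synonymous.
Codon 3: UCG Ser / UCC Ser — synonymous.
Codon 4: CUA Leu / CUG Leu — synonymous.
Codon 5: GCC Ala / GCU Ala — synonymous.
Codon 6: UCU Ser / AGC Ser — synonymous.
Codon 7: GGC Gly / GGC Gly — identical.
Codon 8: GGC Gly / GGU Gly — synonymous.
Codon 9: CAA Gln / CAG Gln — synonymous.
Nonsynonymous differences: 0 → same protein.

yes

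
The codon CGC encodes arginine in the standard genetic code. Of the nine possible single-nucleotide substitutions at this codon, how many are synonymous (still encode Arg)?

3

Position 1: none → 0 synonymous.
Position 2: none → 0 synonymous.
Position 3: CGT, CGA, CGG → 3 synonymous.
Total: 0 + 0 + 3 = 3.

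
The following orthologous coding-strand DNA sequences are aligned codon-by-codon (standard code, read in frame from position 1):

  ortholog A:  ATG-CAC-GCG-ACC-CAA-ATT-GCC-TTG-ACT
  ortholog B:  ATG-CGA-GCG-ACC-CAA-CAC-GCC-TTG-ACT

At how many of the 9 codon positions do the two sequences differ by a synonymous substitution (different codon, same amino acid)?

0

Codon 1: ATG Met / ATG Met — identical.
Codon 2: CAC His / CGA Arg — nonsynonymous.
Codon 3: GCG Ala / GCG Ala — identical.
Codon 4: ACC Thr / ACC Thr — identical.
Codon 5: CAA Gln / CAA Gln — identical.
Codon 6: ATT Ile / CAC His — nonsynonymous.
Codon 7: GCC Ala / GCC Ala — identical.
Codon 8: TTG Leu / TTG Leu — identical.
Codon 9: ACT Thr / ACT Thr — identical.
Synonymous differences: 0.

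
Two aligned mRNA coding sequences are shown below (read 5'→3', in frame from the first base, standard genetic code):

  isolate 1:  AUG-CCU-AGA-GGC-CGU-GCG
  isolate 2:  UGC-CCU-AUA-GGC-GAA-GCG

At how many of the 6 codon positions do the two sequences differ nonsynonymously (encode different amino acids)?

3

Codon 1: AUG Met / UGC Cys — nonsynonymous.
Codon 2: CCU Pro / CCU Pro — identical.
Codon 3: AGA Arg / AUA Ile — nonsynonymous.
Codon 4: GGC Gly / GGC Gly — identical.
Codon 5: CGU Arg / GAA Glu — nonsynonymous.
Codon 6: GCG Ala / GCG Ala — identical.
Nonsynonymous differences: 3.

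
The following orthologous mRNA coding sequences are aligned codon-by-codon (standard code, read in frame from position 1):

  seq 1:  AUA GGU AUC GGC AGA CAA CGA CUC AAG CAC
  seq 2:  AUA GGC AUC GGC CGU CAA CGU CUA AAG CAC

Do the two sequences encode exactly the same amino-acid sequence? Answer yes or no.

Codon 1: AUA Ile / AUA Ile — identical.
Codon 2: GGU Gly / GGC Gly — synonymous.
Codon 3: AUC Ile / AUC Ile — identical.
Codon 4: GGC Gly / GGC Gly — identical.
Codon 5: AGA Arg / CGU Arg — synonymous.
Codon 6: CAA Gln / CAA Gln — identical.
Codon 7: CGA Arg / CGU Arg — synonymous.
Codon 8: CUC Leu / CUA Leu — synonymous.
Codon 9: AAG Lys / AAG Lys — identical.
Codon 10: CAC His / CAC His — identical.
Nonsynonymous differences: 0 → same protein.

yes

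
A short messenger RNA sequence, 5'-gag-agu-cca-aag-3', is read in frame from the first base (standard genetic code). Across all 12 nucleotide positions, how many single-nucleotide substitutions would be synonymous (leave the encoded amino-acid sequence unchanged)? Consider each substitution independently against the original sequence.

6

Codon 1 (GAG, Glu): 1 synonymous substitution.
Codon 2 (AGU, Ser): 1 synonymous substitution.
Codon 3 (CCA, Pro): 3 synonymous substitutions.
Codon 4 (AAG, Lys): 1 synonymous substitution.
Total: 1 + 1 + 3 + 1 = 6.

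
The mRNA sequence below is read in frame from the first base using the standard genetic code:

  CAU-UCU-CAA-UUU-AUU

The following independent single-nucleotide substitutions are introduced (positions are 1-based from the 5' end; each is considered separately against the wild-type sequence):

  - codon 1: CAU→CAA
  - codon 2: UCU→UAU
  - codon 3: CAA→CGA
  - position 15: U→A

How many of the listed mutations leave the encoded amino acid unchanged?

Codon 1: CAU (His) → CAA (Gln) — missense.
Codon 2: UCU (Ser) → UAU (Tyr) — missense.
Codon 3: CAA (Gln) → CGA (Arg) — missense.
Codon 5: AUU (Ile) → AUA (Ile) — synonymous.
Synonymous: 1 of 4.

1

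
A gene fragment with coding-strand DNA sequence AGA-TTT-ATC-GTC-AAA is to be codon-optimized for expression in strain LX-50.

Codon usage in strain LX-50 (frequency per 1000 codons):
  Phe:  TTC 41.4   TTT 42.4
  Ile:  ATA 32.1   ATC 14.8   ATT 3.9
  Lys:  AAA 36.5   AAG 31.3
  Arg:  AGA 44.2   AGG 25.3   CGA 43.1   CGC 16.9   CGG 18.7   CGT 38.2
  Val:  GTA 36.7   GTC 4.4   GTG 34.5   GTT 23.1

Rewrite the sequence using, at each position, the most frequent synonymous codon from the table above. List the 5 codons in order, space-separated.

Codon 1 (Arg): best is AGA at 44.2.
Codon 2 (Phe): best is TTT at 42.4.
Codon 3 (Ile): best is ATA at 32.1.
Codon 4 (Val): best is GTA at 36.7.
Codon 5 (Lys): best is AAA at 36.5.

AGA TTT ATA GTA AAA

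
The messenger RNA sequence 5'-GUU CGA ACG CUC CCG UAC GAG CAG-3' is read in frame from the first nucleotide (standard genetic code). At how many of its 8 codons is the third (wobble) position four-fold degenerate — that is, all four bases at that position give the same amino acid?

Codon 1 GUU (Val): third position 4-fold.
Codon 2 CGA (Arg): third position 4-fold.
Codon 3 ACG (Thr): third position 4-fold.
Codon 4 CUC (Leu): third position 4-fold.
Codon 5 CCG (Pro): third position 4-fold.
Codon 6 UAC (Tyr): third position 2-fold.
Codon 7 GAG (Glu): third position 2-fold.
Codon 8 CAG (Gln): third position 2-fold.
Four-fold degenerate third positions: 5.

5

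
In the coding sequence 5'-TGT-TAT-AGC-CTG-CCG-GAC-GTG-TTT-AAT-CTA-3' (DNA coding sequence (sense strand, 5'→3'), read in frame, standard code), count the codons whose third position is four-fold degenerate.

4

Codon 1 TGT (Cys): third position 2-fold.
Codon 2 TAT (Tyr): third position 2-fold.
Codon 3 AGC (Ser): third position 2-fold.
Codon 4 CTG (Leu): third position 4-fold.
Codon 5 CCG (Pro): third position 4-fold.
Codon 6 GAC (Asp): third position 2-fold.
Codon 7 GTG (Val): third position 4-fold.
Codon 8 TTT (Phe): third position 2-fold.
Codon 9 AAT (Asn): third position 2-fold.
Codon 10 CTA (Leu): third position 4-fold.
Four-fold degenerate third positions: 4.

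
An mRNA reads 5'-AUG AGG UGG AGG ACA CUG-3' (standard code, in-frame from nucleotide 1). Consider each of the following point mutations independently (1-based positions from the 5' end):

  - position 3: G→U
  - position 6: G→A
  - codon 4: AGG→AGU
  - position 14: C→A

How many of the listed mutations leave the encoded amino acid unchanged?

1

Codon 1: AUG (Met) → AUU (Ile) — missense.
Codon 2: AGG (Arg) → AGA (Arg) — synonymous.
Codon 4: AGG (Arg) → AGU (Ser) — missense.
Codon 5: ACA (Thr) → AAA (Lys) — missense.
Synonymous: 1 of 4.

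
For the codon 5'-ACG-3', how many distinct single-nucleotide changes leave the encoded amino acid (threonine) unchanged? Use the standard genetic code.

Position 1: none → 0 synonymous.
Position 2: none → 0 synonymous.
Position 3: ACT, ACC, ACA → 3 synonymous.
Total: 0 + 0 + 3 = 3.

3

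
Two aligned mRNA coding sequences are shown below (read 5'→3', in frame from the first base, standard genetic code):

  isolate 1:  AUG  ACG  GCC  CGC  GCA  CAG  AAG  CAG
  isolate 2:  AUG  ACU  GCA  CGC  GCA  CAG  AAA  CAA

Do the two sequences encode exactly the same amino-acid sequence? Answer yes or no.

Codon 1: AUG Met / AUG Met — identical.
Codon 2: ACG Thr / ACU Thr — synonymous.
Codon 3: GCC Ala / GCA Ala — synonymous.
Codon 4: CGC Arg / CGC Arg — identical.
Codon 5: GCA Ala / GCA Ala — identical.
Codon 6: CAG Gln / CAG Gln — identical.
Codon 7: AAG Lys / AAA Lys — synonymous.
Codon 8: CAG Gln / CAA Gln — synonymous.
Nonsynonymous differences: 0 → same protein.

yes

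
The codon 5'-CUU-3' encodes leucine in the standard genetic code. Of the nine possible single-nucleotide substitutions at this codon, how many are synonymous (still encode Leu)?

3

Position 1: none → 0 synonymous.
Position 2: none → 0 synonymous.
Position 3: CUC, CUA, CUG → 3 synonymous.
Total: 0 + 0 + 3 = 3.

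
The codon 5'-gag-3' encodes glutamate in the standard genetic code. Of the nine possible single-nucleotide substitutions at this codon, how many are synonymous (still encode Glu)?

Position 1: none → 0 synonymous.
Position 2: none → 0 synonymous.
Position 3: GAA → 1 synonymous.
Total: 0 + 0 + 1 = 1.

1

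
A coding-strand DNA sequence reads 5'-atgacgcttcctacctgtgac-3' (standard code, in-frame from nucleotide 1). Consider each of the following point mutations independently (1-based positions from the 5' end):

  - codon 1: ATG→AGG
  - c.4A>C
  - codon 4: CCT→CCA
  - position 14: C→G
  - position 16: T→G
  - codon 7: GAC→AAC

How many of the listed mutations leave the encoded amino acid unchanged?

1

Codon 1: ATG (Met) → AGG (Arg) — missense.
Codon 2: ACG (Thr) → CCG (Pro) — missense.
Codon 4: CCT (Pro) → CCA (Pro) — synonymous.
Codon 5: ACC (Thr) → AGC (Ser) — missense.
Codon 6: TGT (Cys) → GGT (Gly) — missense.
Codon 7: GAC (Asp) → AAC (Asn) — missense.
Synonymous: 1 of 6.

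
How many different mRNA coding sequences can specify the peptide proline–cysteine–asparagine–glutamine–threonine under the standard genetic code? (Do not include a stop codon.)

128

Pro: 4 codons.
Cys: 2 codons.
Asn: 2 codons.
Gln: 2 codons.
Thr: 4 codons.
4 × 2 × 2 × 2 × 4 = 128.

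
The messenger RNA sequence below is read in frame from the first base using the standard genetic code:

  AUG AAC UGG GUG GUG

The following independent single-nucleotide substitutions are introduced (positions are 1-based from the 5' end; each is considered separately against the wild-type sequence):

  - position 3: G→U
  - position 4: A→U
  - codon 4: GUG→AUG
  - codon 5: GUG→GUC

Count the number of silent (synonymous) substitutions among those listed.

1

Codon 1: AUG (Met) → AUU (Ile) — missense.
Codon 2: AAC (Asn) → UAC (Tyr) — missense.
Codon 4: GUG (Val) → AUG (Met) — missense.
Codon 5: GUG (Val) → GUC (Val) — synonymous.
Synonymous: 1 of 4.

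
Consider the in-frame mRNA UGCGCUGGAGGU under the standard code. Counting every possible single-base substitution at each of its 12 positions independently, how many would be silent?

10

Codon 1 (UGC, Cys): 1 synonymous substitution.
Codon 2 (GCU, Ala): 3 synonymous substitutions.
Codon 3 (GGA, Gly): 3 synonymous substitutions.
Codon 4 (GGU, Gly): 3 synonymous substitutions.
Total: 1 + 3 + 3 + 3 = 10.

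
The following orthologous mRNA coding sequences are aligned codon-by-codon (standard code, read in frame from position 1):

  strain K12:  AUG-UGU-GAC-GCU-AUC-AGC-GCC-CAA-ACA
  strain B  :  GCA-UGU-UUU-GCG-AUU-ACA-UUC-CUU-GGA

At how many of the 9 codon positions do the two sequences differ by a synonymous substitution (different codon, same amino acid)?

2

Codon 1: AUG Met / GCA Ala — nonsynonymous.
Codon 2: UGU Cys / UGU Cys — identical.
Codon 3: GAC Asp / UUU Phe — nonsynonymous.
Codon 4: GCU Ala / GCG Ala — synonymous.
Codon 5: AUC Ile / AUU Ile — synonymous.
Codon 6: AGC Ser / ACA Thr — nonsynonymous.
Codon 7: GCC Ala / UUC Phe — nonsynonymous.
Codon 8: CAA Gln / CUU Leu — nonsynonymous.
Codon 9: ACA Thr / GGA Gly — nonsynonymous.
Synonymous differences: 2.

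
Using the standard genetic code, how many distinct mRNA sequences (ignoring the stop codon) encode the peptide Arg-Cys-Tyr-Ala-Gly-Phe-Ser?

Arg: 6 codons.
Cys: 2 codons.
Tyr: 2 codons.
Ala: 4 codons.
Gly: 4 codons.
Phe: 2 codons.
Ser: 6 codons.
6 × 2 × 2 × 4 × 4 × 2 × 6 = 4608.

4608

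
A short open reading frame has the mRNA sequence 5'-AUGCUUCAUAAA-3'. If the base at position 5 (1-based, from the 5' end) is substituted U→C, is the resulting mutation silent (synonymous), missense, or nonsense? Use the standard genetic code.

missense

Position 5 falls in codon 2: CUU → Leu.
After the substitution the codon is CCU → Pro.
Leu ≠ Pro, so this is a missense mutation.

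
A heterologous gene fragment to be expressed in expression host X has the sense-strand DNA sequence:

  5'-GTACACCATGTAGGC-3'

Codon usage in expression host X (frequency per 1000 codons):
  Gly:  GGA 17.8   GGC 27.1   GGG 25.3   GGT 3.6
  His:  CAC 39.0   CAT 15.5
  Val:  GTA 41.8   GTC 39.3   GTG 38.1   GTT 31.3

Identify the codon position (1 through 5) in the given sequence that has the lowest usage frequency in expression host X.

Codon 1 GTA (Val): 41.8 per 1000.
Codon 2 CAC (His): 39.0 per 1000.
Codon 3 CAT (His): 15.5 per 1000.
Codon 4 GTA (Val): 41.8 per 1000.
Codon 5 GGC (Gly): 27.1 per 1000.
Lowest frequency is 15.5 at codon 3.

3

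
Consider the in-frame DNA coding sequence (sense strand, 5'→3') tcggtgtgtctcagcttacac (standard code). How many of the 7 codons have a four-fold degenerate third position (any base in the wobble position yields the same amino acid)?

Codon 1 TCG (Ser): third position 4-fold.
Codon 2 GTG (Val): third position 4-fold.
Codon 3 TGT (Cys): third position 2-fold.
Codon 4 CTC (Leu): third position 4-fold.
Codon 5 AGC (Ser): third position 2-fold.
Codon 6 TTA (Leu): third position 2-fold.
Codon 7 CAC (His): third position 2-fold.
Four-fold degenerate third positions: 3.

3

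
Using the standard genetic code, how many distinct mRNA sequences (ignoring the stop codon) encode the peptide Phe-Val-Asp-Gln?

Phe: 2 codons.
Val: 4 codons.
Asp: 2 codons.
Gln: 2 codons.
2 × 4 × 2 × 2 = 32.

32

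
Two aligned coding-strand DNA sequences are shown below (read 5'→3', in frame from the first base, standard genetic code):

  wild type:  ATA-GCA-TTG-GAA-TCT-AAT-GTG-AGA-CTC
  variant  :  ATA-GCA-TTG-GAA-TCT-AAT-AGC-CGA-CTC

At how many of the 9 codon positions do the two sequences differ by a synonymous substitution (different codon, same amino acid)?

Codon 1: ATA Ile / ATA Ile — identical.
Codon 2: GCA Ala / GCA Ala — identical.
Codon 3: TTG Leu / TTG Leu — identical.
Codon 4: GAA Glu / GAA Glu — identical.
Codon 5: TCT Ser / TCT Ser — identical.
Codon 6: AAT Asn / AAT Asn — identical.
Codon 7: GTG Val / AGC Ser — nonsynonymous.
Codon 8: AGA Arg / CGA Arg — synonymous.
Codon 9: CTC Leu / CTC Leu — identical.
Synonymous differences: 1.

1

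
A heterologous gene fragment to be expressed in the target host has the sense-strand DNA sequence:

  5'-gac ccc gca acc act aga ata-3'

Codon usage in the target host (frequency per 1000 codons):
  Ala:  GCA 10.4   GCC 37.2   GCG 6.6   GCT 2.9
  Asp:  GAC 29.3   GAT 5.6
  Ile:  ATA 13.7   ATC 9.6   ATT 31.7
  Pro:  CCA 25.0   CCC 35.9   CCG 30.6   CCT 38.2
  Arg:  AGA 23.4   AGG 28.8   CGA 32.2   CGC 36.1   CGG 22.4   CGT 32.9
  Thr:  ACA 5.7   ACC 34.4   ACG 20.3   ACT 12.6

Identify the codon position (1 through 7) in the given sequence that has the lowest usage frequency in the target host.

Codon 1 GAC (Asp): 29.3 per 1000.
Codon 2 CCC (Pro): 35.9 per 1000.
Codon 3 GCA (Ala): 10.4 per 1000.
Codon 4 ACC (Thr): 34.4 per 1000.
Codon 5 ACT (Thr): 12.6 per 1000.
Codon 6 AGA (Arg): 23.4 per 1000.
Codon 7 ATA (Ile): 13.7 per 1000.
Lowest frequency is 10.4 at codon 3.

3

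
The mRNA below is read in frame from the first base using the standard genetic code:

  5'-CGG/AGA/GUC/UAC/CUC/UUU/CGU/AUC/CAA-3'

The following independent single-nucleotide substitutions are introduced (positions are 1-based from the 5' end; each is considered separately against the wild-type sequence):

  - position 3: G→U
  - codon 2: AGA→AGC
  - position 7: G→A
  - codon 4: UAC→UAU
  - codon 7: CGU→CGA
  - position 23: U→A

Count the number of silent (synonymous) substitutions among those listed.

3

Codon 1: CGG (Arg) → CGU (Arg) — synonymous.
Codon 2: AGA (Arg) → AGC (Ser) — missense.
Codon 3: GUC (Val) → AUC (Ile) — missense.
Codon 4: UAC (Tyr) → UAU (Tyr) — synonymous.
Codon 7: CGU (Arg) → CGA (Arg) — synonymous.
Codon 8: AUC (Ile) → AAC (Asn) — missense.
Synonymous: 3 of 6.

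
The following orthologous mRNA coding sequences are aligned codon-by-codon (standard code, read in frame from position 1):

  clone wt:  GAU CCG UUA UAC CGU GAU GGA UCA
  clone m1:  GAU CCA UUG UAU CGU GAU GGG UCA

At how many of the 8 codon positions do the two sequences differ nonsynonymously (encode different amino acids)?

Codon 1: GAU Asp / GAU Asp — identical.
Codon 2: CCG Pro / CCA Pro — synonymous.
Codon 3: UUA Leu / UUG Leu — synonymous.
Codon 4: UAC Tyr / UAU Tyr — synonymous.
Codon 5: CGU Arg / CGU Arg — identical.
Codon 6: GAU Asp / GAU Asp — identical.
Codon 7: GGA Gly / GGG Gly — synonymous.
Codon 8: UCA Ser / UCA Ser — identical.
Nonsynonymous differences: 0.

0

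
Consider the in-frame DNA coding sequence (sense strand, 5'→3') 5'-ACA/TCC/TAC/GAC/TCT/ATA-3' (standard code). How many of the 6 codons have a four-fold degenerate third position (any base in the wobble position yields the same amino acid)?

3

Codon 1 ACA (Thr): third position 4-fold.
Codon 2 TCC (Ser): third position 4-fold.
Codon 3 TAC (Tyr): third position 2-fold.
Codon 4 GAC (Asp): third position 2-fold.
Codon 5 TCT (Ser): third position 4-fold.
Codon 6 ATA (Ile): third position 3-fold.
Four-fold degenerate third positions: 3.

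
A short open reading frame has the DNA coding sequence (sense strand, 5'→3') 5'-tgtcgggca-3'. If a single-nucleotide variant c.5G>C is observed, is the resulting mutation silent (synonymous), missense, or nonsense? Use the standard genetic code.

missense

Position 5 falls in codon 2: CGG → Arg.
After the substitution the codon is CCG → Pro.
Arg ≠ Pro, so this is a missense mutation.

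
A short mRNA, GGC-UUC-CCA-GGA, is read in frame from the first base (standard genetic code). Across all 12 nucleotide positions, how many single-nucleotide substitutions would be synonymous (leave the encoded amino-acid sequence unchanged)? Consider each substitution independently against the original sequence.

Codon 1 (GGC, Gly): 3 synonymous substitutions.
Codon 2 (UUC, Phe): 1 synonymous substitution.
Codon 3 (CCA, Pro): 3 synonymous substitutions.
Codon 4 (GGA, Gly): 3 synonymous substitutions.
Total: 3 + 1 + 3 + 3 = 10.

10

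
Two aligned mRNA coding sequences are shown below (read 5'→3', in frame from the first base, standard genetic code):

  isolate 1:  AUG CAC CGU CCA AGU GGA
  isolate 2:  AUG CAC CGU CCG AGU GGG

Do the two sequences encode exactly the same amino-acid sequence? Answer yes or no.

yes

Codon 1: AUG Met / AUG Met — identical.
Codon 2: CAC His / CAC His — identical.
Codon 3: CGU Arg / CGU Arg — identical.
Codon 4: CCA Pro / CCG Pro — synonymous.
Codon 5: AGU Ser / AGU Ser — identical.
Codon 6: GGA Gly / GGG Gly — synonymous.
Nonsynonymous differences: 0 → same protein.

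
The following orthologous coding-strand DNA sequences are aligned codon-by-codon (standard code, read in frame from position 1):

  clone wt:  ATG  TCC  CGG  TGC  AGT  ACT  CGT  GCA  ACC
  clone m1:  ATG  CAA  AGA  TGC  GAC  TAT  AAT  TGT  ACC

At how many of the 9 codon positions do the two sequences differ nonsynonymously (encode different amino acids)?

5

Codon 1: ATG Met / ATG Met — identical.
Codon 2: TCC Ser / CAA Gln — nonsynonymous.
Codon 3: CGG Arg / AGA Arg — synonymous.
Codon 4: TGC Cys / TGC Cys — identical.
Codon 5: AGT Ser / GAC Asp — nonsynonymous.
Codon 6: ACT Thr / TAT Tyr — nonsynonymous.
Codon 7: CGT Arg / AAT Asn — nonsynonymous.
Codon 8: GCA Ala / TGT Cys — nonsynonymous.
Codon 9: ACC Thr / ACC Thr — identical.
Nonsynonymous differences: 5.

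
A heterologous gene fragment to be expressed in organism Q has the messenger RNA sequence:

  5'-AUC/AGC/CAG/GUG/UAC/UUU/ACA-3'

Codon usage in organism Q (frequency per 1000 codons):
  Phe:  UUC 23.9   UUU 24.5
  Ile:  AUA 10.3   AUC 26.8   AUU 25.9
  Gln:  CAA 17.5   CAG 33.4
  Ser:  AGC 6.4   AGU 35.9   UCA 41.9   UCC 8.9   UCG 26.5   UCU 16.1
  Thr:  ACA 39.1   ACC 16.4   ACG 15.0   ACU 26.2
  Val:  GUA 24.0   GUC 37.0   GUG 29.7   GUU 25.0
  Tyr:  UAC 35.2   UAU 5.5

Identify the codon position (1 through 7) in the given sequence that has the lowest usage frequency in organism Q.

Codon 1 AUC (Ile): 26.8 per 1000.
Codon 2 AGC (Ser): 6.4 per 1000.
Codon 3 CAG (Gln): 33.4 per 1000.
Codon 4 GUG (Val): 29.7 per 1000.
Codon 5 UAC (Tyr): 35.2 per 1000.
Codon 6 UUU (Phe): 24.5 per 1000.
Codon 7 ACA (Thr): 39.1 per 1000.
Lowest frequency is 6.4 at codon 2.

2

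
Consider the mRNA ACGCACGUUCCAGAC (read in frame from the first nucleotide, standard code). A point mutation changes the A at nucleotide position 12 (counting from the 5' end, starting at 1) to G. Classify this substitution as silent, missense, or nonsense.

silent

Position 12 falls in codon 4: CCA → Pro.
After the substitution the codon is CCG → Pro.
Both encode Pro, so the change is synonymous.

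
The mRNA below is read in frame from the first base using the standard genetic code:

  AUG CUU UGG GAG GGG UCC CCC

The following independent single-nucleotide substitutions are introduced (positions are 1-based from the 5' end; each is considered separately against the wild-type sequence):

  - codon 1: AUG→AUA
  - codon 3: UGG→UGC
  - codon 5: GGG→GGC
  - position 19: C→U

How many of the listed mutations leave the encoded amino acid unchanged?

1

Codon 1: AUG (Met) → AUA (Ile) — missense.
Codon 3: UGG (Trp) → UGC (Cys) — missense.
Codon 5: GGG (Gly) → GGC (Gly) — synonymous.
Codon 7: CCC (Pro) → UCC (Ser) — missense.
Synonymous: 1 of 4.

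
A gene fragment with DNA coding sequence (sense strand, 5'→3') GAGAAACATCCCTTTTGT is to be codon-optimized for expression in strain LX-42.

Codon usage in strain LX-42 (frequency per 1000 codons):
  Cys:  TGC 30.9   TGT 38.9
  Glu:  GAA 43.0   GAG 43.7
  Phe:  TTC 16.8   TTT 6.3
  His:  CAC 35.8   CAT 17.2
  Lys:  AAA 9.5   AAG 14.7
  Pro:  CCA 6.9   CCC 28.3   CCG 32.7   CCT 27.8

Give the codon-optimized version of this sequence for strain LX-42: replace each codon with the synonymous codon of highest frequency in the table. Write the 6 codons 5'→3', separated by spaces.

Codon 1 (Glu): best is GAG at 43.7.
Codon 2 (Lys): best is AAG at 14.7.
Codon 3 (His): best is CAC at 35.8.
Codon 4 (Pro): best is CCG at 32.7.
Codon 5 (Phe): best is TTC at 16.8.
Codon 6 (Cys): best is TGT at 38.9.

GAG AAG CAC CCG TTC TGT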